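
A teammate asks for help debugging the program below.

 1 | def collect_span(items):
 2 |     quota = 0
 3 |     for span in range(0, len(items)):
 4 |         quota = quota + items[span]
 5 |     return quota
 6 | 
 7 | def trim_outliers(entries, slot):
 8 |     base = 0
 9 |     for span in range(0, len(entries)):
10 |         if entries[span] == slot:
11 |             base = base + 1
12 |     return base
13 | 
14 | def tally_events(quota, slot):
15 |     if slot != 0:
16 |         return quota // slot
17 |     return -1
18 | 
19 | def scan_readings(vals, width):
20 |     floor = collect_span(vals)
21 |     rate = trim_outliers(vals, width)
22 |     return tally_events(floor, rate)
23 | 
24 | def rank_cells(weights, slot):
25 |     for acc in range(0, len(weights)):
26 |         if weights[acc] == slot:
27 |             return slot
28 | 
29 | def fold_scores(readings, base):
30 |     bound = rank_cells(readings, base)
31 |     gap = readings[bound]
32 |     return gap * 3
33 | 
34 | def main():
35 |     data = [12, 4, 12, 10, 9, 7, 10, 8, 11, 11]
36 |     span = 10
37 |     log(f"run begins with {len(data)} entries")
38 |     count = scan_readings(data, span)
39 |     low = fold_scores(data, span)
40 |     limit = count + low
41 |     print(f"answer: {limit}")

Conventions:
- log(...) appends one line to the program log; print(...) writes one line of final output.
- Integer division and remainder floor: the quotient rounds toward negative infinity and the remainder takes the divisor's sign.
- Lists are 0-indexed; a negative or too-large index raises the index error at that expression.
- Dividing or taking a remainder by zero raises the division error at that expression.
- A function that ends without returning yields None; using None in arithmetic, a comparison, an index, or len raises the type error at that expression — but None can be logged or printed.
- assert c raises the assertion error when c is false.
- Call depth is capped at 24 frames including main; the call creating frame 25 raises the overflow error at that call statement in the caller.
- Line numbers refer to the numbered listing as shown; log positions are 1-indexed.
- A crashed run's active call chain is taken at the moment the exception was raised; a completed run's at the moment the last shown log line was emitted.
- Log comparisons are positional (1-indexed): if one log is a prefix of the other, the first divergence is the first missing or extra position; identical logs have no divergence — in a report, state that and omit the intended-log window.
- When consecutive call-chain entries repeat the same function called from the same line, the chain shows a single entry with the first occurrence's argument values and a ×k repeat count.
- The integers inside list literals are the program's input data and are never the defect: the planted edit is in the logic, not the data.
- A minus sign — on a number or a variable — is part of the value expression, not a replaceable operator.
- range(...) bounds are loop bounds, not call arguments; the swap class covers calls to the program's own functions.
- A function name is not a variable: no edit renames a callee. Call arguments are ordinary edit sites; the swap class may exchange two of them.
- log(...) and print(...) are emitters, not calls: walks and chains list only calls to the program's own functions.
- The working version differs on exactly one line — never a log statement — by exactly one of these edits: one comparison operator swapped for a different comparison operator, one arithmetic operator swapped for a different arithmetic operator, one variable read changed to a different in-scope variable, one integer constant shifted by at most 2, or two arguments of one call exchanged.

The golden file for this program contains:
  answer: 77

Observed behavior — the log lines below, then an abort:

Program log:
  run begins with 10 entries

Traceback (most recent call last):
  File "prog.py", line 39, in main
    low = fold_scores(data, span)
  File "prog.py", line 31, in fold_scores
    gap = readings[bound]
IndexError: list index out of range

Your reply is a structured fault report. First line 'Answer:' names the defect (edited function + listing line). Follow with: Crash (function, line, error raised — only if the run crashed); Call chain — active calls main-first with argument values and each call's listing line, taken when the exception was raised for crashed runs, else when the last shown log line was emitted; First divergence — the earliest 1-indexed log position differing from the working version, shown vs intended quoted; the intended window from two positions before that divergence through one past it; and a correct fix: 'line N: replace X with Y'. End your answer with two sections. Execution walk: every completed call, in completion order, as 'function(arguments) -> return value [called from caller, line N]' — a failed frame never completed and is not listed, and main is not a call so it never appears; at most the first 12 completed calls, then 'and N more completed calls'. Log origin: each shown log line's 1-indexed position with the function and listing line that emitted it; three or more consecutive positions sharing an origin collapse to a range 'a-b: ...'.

Answer: the defect is in rank_cells at line 27.
Key fact: No log line differs; the crash is the first visible symptom.
Crash: fold_scores, line 31, IndexError.
Call chain: main -> fold_scores([12, 4, 12, 10, 9, 7, 10, 8, 11, 11], 10) (called at line 39).
First divergence: none (the log streams are identical).
Execution walk:
  collect_span([12, 4, 12, 10, 9, 7, 10, 8, 11, 11]) -> 94  [called from scan_readings, line 20]
  trim_outliers([12, 4, 12, 10, 9, 7, 10, 8, 11, 11], 10) -> 2  [called from scan_readings, line 21]
  tally_events(94, 2) -> 47  [called from scan_readings, line 22]
  scan_readings([12, 4, 12, 10, 9, 7, 10, 8, 11, 11], 10) -> 47  [called from main, line 38]
  rank_cells([12, 4, 12, 10, 9, 7, 10, 8, 11, 11], 10) -> 10  [called from fold_scores, line 30]
Log origins:
  1: emitted by main (line 37)
A correct fix: line 27: replace `slot` with `acc`.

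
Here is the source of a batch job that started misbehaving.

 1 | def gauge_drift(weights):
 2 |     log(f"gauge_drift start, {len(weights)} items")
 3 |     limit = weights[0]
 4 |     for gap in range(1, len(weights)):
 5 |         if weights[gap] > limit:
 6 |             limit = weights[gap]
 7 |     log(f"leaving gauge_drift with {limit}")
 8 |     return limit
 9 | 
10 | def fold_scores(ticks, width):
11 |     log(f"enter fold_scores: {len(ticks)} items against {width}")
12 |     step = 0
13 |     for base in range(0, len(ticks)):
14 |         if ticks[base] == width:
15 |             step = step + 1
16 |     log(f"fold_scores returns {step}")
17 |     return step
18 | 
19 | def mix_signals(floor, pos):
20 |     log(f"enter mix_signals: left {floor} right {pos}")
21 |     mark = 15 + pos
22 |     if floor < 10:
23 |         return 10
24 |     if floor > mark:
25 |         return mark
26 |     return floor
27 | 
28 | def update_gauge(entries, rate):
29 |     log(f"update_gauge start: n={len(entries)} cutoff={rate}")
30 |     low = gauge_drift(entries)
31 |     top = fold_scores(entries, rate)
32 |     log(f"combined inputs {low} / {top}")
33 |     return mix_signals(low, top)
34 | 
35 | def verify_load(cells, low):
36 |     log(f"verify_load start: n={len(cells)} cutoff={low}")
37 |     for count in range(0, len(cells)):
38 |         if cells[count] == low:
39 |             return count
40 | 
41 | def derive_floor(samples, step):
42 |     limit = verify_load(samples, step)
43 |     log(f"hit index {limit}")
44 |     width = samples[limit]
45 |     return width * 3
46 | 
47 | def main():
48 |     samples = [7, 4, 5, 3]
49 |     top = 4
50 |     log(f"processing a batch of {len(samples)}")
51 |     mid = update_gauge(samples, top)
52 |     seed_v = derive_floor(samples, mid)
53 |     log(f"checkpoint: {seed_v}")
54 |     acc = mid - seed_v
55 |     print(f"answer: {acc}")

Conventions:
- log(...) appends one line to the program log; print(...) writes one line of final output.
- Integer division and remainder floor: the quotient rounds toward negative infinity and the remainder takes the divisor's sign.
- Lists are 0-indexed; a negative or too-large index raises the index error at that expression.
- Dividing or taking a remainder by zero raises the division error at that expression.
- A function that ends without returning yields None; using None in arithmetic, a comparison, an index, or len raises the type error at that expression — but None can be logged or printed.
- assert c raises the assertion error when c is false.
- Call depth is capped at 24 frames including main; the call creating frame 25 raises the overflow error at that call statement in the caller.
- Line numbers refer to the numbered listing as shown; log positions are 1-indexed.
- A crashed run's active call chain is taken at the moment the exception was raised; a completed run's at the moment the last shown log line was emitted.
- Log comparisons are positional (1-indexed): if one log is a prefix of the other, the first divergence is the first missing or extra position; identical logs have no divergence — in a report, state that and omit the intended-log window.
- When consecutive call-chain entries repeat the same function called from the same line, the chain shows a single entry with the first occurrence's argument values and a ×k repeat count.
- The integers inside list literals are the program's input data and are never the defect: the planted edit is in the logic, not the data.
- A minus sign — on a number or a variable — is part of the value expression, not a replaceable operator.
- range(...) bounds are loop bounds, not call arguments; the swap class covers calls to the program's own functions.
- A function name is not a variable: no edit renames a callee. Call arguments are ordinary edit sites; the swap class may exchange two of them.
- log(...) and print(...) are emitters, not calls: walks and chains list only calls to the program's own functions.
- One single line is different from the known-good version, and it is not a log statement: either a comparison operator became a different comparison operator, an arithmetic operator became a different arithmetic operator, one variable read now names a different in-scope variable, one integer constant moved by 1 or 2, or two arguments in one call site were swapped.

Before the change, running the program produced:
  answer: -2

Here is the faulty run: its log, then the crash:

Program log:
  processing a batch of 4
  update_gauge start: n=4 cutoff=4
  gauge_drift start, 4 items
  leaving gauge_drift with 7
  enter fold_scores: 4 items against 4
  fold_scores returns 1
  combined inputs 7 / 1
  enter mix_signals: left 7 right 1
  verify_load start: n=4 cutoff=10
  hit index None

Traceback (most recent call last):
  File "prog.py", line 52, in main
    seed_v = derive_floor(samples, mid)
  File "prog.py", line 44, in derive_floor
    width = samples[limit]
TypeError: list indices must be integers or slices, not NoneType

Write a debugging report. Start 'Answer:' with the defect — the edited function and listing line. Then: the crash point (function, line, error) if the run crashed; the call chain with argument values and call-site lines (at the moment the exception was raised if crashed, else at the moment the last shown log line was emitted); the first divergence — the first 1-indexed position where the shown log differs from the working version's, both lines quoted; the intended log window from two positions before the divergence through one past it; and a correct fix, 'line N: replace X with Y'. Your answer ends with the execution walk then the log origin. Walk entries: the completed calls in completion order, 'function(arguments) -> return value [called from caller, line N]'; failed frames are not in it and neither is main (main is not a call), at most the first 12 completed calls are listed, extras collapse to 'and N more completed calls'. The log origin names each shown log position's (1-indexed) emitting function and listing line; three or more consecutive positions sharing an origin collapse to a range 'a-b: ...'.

Answer: the defect is in main at line 52.
Core observation: Position 9 is the first bad log line: 'verify_load start: n=4 cutoff=10' should read 'verify_load start: n=4 cutoff=4'.
Crash: derive_floor, line 44, TypeError.
Call chain: main -> derive_floor([7, 4, 5, 3], 10) (called at line 52).
First divergence: position 9; shown 'verify_load start: n=4 cutoff=10' vs intended 'verify_load start: n=4 cutoff=4'.
Intended log window:
  7: combined inputs 7 / 1
  8: enter mix_signals: left 7 right 1
  9: verify_load start: n=4 cutoff=4
  10: hit index 1
Execution walk:
  gauge_drift([7, 4, 5, 3]) -> 7  [called from update_gauge, line 30]
  fold_scores([7, 4, 5, 3], 4) -> 1  [called from update_gauge, line 31]
  mix_signals(7, 1) -> 10  [called from update_gauge, line 33]
  update_gauge([7, 4, 5, 3], 4) -> 10  [called from main, line 51]
  verify_load([7, 4, 5, 3], 10) -> None  [called from derive_floor, line 42]
Log line origins:
  1: from main, line 50
  2: from update_gauge, line 29
  3: from gauge_drift, line 2
  4: from gauge_drift, line 7
  5: from fold_scores, line 11
  6: from fold_scores, line 16
  7: from update_gauge, line 32
  8: from mix_signals, line 20
  9: from verify_load, line 36
  10: from derive_floor, line 43
A correct fix: line 52: replace `mid` with `top`.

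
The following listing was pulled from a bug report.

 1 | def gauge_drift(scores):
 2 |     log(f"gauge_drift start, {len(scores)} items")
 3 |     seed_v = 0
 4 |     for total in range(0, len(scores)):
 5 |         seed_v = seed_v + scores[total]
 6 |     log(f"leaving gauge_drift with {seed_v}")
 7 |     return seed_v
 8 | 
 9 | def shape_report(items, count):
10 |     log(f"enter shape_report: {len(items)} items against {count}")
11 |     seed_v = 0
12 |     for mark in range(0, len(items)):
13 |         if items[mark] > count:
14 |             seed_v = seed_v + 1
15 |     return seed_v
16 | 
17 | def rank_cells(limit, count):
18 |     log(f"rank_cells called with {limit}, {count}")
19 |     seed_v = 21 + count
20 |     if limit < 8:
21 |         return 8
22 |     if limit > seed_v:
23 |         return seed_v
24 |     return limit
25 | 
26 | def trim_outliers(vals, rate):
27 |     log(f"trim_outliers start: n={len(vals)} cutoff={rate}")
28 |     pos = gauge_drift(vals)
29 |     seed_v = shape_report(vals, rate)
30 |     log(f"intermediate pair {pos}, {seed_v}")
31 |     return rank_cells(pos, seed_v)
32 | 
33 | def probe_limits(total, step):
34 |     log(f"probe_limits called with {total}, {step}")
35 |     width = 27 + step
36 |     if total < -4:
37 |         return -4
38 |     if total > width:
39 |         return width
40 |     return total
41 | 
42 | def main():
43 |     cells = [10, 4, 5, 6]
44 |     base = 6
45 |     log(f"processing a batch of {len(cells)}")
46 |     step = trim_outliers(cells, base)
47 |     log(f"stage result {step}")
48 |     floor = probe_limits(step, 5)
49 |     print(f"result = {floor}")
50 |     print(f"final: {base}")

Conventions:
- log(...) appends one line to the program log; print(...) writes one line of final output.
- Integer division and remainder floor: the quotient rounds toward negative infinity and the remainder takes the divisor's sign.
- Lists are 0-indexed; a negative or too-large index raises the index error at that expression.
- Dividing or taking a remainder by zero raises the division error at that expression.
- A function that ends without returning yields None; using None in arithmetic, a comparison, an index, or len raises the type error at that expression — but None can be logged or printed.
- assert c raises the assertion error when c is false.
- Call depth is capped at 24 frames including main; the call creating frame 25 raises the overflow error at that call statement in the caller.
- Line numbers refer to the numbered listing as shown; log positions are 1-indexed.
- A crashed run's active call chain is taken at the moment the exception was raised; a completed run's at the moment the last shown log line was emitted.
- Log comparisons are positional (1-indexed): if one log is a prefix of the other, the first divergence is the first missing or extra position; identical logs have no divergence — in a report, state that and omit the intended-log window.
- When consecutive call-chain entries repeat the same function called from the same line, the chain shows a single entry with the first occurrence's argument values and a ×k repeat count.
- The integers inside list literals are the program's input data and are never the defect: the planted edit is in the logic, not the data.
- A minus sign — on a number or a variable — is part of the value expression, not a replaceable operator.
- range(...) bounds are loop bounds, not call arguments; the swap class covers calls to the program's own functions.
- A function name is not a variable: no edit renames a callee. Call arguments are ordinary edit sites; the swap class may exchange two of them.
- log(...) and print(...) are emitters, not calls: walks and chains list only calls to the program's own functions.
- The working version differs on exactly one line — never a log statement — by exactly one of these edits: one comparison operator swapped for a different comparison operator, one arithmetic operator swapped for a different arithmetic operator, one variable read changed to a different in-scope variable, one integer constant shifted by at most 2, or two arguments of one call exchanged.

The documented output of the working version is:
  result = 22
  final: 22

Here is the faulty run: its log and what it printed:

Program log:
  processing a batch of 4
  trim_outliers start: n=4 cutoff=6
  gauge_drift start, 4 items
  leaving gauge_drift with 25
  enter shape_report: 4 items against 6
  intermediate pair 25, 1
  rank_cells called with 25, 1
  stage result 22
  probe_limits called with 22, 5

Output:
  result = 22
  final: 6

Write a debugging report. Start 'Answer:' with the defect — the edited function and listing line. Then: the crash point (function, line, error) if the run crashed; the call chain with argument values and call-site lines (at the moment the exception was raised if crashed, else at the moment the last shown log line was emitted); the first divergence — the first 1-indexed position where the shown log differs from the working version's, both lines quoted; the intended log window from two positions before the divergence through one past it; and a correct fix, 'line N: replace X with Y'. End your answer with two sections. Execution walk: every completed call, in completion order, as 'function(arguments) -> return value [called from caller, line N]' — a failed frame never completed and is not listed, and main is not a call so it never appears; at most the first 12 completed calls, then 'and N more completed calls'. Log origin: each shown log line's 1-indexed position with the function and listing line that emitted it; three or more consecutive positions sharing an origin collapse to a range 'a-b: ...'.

Answer: the defect is in main at line 50.
Core observation: The logs agree in full; only the final output differs.
Call chain: main -> probe_limits(22, 5) (called at line 48).
First divergence: none (the log streams are identical).
Execution walk:
  gauge_drift([10, 4, 5, 6]) -> 25  [called from trim_outliers, line 28]
  shape_report([10, 4, 5, 6], 6) -> 1  [called from trim_outliers, line 29]
  rank_cells(25, 1) -> 22  [called from trim_outliers, line 31]
  trim_outliers([10, 4, 5, 6], 6) -> 22  [called from main, line 46]
  probe_limits(22, 5) -> 22  [called from main, line 48]
Log origin:
  1: emitted by main (line 45)
  2: emitted by trim_outliers (line 27)
  3: emitted by gauge_drift (line 2)
  4: emitted by gauge_drift (line 6)
  5: emitted by shape_report (line 10)
  6: emitted by trim_outliers (line 30)
  7: emitted by rank_cells (line 18)
  8: emitted by main (line 47)
  9: emitted by probe_limits (line 34)
A correct fix: line 50: replace `base` with `step`.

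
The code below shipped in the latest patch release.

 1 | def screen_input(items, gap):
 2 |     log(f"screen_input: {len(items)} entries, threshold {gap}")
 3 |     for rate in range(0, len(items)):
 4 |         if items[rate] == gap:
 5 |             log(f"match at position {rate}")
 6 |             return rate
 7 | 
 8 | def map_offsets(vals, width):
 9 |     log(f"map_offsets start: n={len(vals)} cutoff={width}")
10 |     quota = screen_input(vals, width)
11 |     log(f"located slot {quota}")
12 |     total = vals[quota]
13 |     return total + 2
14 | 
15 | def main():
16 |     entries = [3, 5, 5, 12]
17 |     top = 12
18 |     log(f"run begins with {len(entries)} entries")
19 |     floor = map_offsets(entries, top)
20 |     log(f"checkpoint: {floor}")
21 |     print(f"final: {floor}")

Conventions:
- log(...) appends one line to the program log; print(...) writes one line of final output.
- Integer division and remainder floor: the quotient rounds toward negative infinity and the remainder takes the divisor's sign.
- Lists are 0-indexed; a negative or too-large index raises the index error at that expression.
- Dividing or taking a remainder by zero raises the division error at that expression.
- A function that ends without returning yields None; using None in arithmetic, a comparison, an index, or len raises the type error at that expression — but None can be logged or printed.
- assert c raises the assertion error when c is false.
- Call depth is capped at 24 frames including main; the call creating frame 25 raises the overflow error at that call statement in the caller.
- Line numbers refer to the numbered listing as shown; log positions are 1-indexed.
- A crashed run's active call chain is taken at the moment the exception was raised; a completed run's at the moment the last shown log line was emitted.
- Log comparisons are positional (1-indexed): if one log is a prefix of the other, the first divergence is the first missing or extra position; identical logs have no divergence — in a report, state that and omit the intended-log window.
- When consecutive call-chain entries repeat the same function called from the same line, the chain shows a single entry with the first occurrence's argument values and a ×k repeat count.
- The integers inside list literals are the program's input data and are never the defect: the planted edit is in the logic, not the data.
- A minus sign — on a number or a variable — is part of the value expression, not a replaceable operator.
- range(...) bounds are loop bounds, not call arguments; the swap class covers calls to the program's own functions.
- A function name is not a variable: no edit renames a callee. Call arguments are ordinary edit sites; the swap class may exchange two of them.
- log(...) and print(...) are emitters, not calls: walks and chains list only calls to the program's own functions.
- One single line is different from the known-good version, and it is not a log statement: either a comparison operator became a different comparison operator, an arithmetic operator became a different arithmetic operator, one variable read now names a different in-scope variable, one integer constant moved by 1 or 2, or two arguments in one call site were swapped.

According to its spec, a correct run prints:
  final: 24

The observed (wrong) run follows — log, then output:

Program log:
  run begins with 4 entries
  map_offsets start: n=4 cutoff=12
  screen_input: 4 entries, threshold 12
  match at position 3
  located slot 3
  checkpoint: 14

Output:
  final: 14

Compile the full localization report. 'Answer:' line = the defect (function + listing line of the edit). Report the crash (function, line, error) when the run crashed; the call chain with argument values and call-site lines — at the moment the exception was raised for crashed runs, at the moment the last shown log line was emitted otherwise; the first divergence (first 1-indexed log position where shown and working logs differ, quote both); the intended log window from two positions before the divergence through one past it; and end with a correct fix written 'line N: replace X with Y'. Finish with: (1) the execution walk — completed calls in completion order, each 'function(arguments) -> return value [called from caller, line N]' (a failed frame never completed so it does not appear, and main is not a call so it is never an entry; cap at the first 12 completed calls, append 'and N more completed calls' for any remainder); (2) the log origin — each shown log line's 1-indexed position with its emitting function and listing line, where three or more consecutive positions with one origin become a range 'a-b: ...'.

Answer: the defect is in map_offsets at line 13.
Key observation: Everything matches until log position 6, which reads 'checkpoint: 14' in place of 'checkpoint: 24'.
Call chain: main.
First divergence: at position 6 the run shows 'checkpoint: 14' where the working version logs 'checkpoint: 24'.
Intended log window:
  4: match at position 3
  5: located slot 3
  6: checkpoint: 24
Execution walk:
  screen_input([3, 5, 5, 12], 12) -> 3  [called from map_offsets, line 10]
  map_offsets([3, 5, 5, 12], 12) -> 14  [called from main, line 19]
Origin of each log line:
  1: from main, line 18
  2: from map_offsets, line 9
  3: from screen_input, line 2
  4: from screen_input, line 5
  5: from map_offsets, line 11
  6: from main, line 20
A correct fix: line 13: replace `+` with `*`.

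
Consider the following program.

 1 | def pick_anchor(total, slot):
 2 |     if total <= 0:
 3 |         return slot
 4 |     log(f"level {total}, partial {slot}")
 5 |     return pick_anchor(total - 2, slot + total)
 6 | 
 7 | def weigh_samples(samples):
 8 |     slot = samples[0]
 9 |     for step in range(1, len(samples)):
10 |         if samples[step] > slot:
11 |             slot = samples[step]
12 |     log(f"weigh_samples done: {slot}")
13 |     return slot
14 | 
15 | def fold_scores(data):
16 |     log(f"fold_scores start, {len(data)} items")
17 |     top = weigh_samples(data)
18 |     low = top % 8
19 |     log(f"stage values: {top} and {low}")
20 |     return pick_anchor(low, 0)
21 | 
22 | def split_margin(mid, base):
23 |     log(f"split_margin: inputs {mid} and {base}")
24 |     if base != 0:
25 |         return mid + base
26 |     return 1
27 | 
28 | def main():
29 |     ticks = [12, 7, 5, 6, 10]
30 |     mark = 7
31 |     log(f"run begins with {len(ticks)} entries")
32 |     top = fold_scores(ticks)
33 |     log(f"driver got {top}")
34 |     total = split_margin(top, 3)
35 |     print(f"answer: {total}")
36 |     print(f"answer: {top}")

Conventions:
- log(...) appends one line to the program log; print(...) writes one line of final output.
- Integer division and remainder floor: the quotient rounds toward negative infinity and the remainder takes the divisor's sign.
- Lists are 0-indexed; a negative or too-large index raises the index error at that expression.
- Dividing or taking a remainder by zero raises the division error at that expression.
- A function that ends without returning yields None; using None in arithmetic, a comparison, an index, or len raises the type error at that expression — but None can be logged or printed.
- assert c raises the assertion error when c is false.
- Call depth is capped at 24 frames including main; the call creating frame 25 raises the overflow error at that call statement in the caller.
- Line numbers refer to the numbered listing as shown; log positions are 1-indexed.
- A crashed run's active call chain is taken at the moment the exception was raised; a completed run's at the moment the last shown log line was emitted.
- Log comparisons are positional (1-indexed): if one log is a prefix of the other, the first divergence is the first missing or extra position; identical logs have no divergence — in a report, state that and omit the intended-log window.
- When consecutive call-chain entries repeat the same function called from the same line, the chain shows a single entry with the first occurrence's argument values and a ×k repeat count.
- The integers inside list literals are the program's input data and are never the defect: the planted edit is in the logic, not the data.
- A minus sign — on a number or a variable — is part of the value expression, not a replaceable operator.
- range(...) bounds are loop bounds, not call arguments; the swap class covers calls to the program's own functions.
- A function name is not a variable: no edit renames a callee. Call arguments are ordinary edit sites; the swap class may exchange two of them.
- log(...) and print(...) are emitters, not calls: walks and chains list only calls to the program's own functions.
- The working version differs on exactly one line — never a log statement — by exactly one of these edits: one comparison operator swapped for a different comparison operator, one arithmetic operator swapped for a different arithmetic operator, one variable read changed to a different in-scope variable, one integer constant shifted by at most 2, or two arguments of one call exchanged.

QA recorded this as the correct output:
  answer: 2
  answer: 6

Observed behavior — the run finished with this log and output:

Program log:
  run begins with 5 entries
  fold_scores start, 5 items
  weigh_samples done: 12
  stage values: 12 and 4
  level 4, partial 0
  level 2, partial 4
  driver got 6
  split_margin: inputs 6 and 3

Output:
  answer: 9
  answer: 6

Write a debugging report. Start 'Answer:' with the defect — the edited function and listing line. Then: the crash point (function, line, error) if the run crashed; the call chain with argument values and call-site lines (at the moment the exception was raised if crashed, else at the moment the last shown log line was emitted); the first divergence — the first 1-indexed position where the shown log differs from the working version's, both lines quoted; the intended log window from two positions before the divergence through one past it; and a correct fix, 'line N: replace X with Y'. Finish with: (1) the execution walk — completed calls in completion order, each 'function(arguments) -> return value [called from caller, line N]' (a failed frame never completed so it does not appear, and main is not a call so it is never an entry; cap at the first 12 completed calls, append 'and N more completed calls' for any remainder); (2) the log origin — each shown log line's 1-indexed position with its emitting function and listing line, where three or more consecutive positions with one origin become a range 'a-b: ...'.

Answer: the defect is in split_margin at line 25.
The tell: The logs agree in full; only the final output differs.
Call chain: main -> split_margin(6, 3) (called at line 34).
First divergence: none (the log streams are identical).
Execution walk:
  weigh_samples([12, 7, 5, 6, 10]) -> 12  [called from fold_scores, line 17]
  pick_anchor(0, 6) -> 6  [called from pick_anchor, line 5]
  pick_anchor(2, 4) -> 6  [called from pick_anchor, line 5]
  pick_anchor(4, 0) -> 6  [called from fold_scores, line 20]
  fold_scores([12, 7, 5, 6, 10]) -> 6  [called from main, line 32]
  split_margin(6, 3) -> 9  [called from main, line 34]
Origin of each log line:
  1: from main, line 31
  2: from fold_scores, line 16
  3: from weigh_samples, line 12
  4: from fold_scores, line 19
  5: from pick_anchor, line 4
  6: from pick_anchor, line 4
  7: from main, line 33
  8: from split_margin, line 23
A correct fix: line 25: replace `+` with `//`.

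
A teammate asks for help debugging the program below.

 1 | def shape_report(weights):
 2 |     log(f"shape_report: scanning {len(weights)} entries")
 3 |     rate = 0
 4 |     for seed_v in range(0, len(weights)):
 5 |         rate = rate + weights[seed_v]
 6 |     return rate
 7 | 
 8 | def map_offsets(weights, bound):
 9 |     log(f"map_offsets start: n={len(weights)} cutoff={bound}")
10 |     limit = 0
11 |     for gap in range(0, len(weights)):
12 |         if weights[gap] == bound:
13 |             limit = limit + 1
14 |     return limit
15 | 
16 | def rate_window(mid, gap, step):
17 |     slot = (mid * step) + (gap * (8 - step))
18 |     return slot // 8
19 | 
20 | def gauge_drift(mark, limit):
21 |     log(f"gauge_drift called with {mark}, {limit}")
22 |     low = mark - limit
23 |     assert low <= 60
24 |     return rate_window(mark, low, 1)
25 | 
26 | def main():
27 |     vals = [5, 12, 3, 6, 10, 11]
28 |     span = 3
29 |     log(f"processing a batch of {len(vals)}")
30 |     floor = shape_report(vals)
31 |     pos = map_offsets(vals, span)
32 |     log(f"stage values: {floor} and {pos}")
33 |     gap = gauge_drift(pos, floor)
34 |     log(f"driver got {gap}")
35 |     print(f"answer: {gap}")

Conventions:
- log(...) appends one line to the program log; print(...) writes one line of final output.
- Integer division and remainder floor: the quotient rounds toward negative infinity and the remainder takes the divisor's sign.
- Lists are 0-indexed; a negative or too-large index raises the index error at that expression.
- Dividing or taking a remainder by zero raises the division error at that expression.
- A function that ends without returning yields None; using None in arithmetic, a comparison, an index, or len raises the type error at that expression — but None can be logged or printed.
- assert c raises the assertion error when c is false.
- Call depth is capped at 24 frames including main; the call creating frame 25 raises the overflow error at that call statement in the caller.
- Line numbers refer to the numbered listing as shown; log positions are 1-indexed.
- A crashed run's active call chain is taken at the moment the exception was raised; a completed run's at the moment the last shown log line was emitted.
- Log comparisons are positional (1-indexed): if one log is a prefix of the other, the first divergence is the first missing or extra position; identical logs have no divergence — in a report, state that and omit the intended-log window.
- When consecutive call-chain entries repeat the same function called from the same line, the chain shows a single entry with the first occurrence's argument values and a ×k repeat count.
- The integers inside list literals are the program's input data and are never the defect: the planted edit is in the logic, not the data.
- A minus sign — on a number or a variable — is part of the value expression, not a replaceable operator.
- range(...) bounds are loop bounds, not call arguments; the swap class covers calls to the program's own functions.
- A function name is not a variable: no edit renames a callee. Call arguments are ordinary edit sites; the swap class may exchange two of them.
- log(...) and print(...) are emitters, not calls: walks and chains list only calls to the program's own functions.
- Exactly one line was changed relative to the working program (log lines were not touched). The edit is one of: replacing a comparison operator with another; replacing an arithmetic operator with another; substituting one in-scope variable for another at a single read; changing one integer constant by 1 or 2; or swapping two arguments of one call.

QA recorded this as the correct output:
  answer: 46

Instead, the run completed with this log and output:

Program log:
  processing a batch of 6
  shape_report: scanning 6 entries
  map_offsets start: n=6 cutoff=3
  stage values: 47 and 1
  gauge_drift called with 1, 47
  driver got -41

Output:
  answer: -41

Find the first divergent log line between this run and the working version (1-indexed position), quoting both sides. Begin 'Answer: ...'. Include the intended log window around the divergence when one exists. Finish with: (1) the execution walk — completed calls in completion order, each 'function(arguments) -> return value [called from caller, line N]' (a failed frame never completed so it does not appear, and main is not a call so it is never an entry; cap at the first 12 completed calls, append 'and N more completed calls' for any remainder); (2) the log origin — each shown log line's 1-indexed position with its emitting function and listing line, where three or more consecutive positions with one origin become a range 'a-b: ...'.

Answer: at position 5 the run shows 'gauge_drift called with 1, 47' where the working version logs 'gauge_drift called with 47, 1'.
Intended log window:
  3: map_offsets start: n=6 cutoff=3
  4: stage values: 47 and 1
  5: gauge_drift called with 47, 1
  6: driver got 46
Execution walk:
  shape_report([5, 12, 3, 6, 10, 11]) -> 47  [called from main, line 30]
  map_offsets([5, 12, 3, 6, 10, 11], 3) -> 1  [called from main, line 31]
  rate_window(1, -46, 1) -> -41  [called from gauge_drift, line 24]
  gauge_drift(1, 47) -> -41  [called from main, line 33]
Log origin:
  1: from main, line 29
  2: from shape_report, line 2
  3: from map_offsets, line 9
  4: from main, line 32
  5: from gauge_drift, line 21
  6: from main, line 34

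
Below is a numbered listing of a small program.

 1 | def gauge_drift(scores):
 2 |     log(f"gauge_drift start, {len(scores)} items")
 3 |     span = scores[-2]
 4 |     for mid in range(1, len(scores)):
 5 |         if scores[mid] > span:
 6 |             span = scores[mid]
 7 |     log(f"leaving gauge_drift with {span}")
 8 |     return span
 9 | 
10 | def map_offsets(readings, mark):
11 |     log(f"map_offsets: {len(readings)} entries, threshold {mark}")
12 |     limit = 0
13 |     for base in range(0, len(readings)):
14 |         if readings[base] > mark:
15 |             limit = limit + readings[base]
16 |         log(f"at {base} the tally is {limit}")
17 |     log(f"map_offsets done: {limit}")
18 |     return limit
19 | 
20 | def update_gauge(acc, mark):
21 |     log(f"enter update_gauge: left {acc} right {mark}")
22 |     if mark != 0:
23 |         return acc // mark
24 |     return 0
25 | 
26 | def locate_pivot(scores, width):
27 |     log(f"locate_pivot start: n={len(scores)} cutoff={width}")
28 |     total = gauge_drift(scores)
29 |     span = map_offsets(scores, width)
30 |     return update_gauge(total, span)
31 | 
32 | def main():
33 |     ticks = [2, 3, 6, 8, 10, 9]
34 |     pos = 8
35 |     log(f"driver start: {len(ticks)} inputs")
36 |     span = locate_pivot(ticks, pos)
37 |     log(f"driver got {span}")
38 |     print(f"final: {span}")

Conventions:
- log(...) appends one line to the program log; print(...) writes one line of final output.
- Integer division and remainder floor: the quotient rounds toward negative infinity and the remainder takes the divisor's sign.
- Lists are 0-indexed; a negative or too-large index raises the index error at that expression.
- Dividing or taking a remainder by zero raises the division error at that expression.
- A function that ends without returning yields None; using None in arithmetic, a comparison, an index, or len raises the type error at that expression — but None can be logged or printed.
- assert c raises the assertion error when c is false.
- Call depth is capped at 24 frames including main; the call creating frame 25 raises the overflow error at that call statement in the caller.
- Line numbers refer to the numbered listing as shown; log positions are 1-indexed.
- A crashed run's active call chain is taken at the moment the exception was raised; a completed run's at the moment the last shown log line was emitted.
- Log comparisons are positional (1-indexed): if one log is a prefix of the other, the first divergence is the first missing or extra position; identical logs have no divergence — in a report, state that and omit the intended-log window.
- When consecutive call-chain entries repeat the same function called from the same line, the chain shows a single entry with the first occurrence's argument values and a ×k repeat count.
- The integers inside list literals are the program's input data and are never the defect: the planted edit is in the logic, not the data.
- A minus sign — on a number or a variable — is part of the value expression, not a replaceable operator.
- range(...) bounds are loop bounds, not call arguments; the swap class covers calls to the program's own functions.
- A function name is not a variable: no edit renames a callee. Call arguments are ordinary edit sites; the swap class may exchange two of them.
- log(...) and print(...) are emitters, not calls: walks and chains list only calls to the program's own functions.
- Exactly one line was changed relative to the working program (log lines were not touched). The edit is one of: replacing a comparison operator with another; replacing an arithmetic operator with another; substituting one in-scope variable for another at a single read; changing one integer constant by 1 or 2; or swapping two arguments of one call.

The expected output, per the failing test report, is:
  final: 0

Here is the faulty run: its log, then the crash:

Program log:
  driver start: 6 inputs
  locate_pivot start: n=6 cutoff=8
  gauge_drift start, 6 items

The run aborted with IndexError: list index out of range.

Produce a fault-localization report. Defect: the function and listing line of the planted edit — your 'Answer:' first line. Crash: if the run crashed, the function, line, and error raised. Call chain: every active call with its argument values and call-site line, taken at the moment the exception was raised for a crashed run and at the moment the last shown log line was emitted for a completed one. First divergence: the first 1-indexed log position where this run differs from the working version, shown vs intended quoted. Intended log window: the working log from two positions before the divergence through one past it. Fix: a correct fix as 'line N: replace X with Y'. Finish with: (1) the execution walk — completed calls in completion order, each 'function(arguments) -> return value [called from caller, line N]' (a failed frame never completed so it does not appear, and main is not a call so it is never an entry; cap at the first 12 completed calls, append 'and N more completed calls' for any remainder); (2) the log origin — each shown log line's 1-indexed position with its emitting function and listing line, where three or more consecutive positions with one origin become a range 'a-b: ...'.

Answer: the defect is in gauge_drift at line 3.
Key observation: A complete run would log 'leaving gauge_drift with 10' next, but this one stopped at 3 lines.
Crash: gauge_drift, line 3, IndexError.
Call chain: main -> locate_pivot([2, 3, 6, 8, 10, 9], 8) (called at line 36) -> gauge_drift([2, 3, 6, 8, 10, 9]) (called at line 28).
First divergence: position 4 — the faulty run's log ends after 3 lines; the working version continues with 'leaving gauge_drift with 10'.
Intended log window:
  2: locate_pivot start: n=6 cutoff=8
  3: gauge_drift start, 6 items
  4: leaving gauge_drift with 10
  5: map_offsets: 6 entries, threshold 8
Execution walk:
  (no call completed)
Log origins:
  1: logged in main at line 35
  2: logged in locate_pivot at line 27
  3: logged in gauge_drift at line 2
A correct fix: line 3: replace `-2` with `0`.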